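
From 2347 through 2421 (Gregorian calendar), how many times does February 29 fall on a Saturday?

3

Leap years in 2347–2421: 19 of them.
Feb 29 weekday advances by 5 (mod 7) from one leap year to the next four years later (or differs when a century non-leap intervenes).
Leap-day weekdays: 2348:Sun 2352:Fri 2356:Wed 2360:Mon 2364:Sat✓ 2368:Thu 2372:Tue 2376:Sun 2380:Fri 2384:Wed 2388:Mon 2392:Sat✓ 2396:Thu 2400:Tue 2404:Sun 2408:Fri 2412:Wed 2416:Mon 2420:Sat✓
Saturday: 2364, 2392, 2420 → 3.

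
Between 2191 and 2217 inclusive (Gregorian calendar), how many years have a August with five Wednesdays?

12

August has 31 days; it has five Wednesdays when Wednesday falls among the first (month-length − 28) days — i.e. when August 1 is one of Wednesday/Tuesday/Monday.
August 1 by year: 2191:Mon✓ 2192:Wed✓ 2193:Thu 2194:Fri 2195:Sat 2196:Mon✓ 2197:Tue✓ 2198:Wed✓ 2199:Thu 2200:Fri 2201:Sat 2202:Sun 2203:Mon✓ 2204:Wed✓ 2205:Thu 2206:Fri 2207:Sat 2208:Mon✓ 2209:Tue✓ 2210:Wed✓ 2211:Thu 2212:Sat 2213:Sun 2214:Mon✓ 2215:Tue✓ 2216:Thu 2217:Fri
Years with five Wednesdays: 2191, 2192, 2196, 2197, 2198, 2203, 2204, 2208, 2209, 2210, 2214, 2215 → 12.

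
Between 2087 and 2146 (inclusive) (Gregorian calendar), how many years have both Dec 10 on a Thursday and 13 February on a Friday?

Check each year's weekday for Dec 10 and 13 February:
  2087: Wed/Thu  2088: Fri/Fri  2089: Sat/Sun  2090: Sun/Mon  2091: Mon/Tue  2092: Wed/Wed  2093: Thu/Fri ✓  2094: Fri/Sat  2095: Sat/Sun  2096: Mon/Mon  2097: Tue/Wed  2098: Wed/Thu  2099: Thu/Fri ✓  2100: Fri/Sat  …(32 more)…  2133: Thu/Fri ✓  2134: Fri/Sat  2135: Sat/Sun  2136: Mon/Mon  2137: Tue/Wed  2138: Wed/Thu  2139: Thu/Fri ✓  2140: Sat/Sat  2141: Sun/Mon  2142: Mon/Tue  2143: Tue/Wed  2144: Thu/Thu  2145: Fri/Sat  2146: Sat/Sun
Both conditions hold in: 2093, 2099, 2105, 2111, 2122, 2133, 2139 — 7.

7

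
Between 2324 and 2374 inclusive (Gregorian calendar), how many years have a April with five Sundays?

April has 30 days; it has five Sundays when Sunday falls among the first (month-length − 28) days — i.e. when April 1 is one of Sunday/Saturday.
April 1 by year: 2324:Tue 2325:Wed 2326:Thu 2327:Fri 2328:Sun✓ 2329:Mon 2330:Tue 2331:Wed 2332:Fri 2333:Sat✓ 2334:Sun✓ 2335:Mon 2336:Wed 2337:Thu 2338:Fri …(21 more)… 2360:Fri 2361:Sat✓ 2362:Sun✓ 2363:Mon 2364:Wed 2365:Thu 2366:Fri 2367:Sat✓ 2368:Mon 2369:Tue 2370:Wed 2371:Thu 2372:Sat✓ 2373:Sun✓ 2374:Mon
Years with five Sundays: 2328, 2333, 2334, 2339, 2344, 2345, 2350, 2351, 2356, 2361, 2362, 2367, 2372, 2373 → 14.

14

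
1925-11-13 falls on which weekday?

Friday

January 1, 1925 is a Thursday.
November 13 is day 317 of the year, i.e. 316 days after Jan 1.
316 mod 7 = 1, so advance 1 weekday from Thursday: Friday.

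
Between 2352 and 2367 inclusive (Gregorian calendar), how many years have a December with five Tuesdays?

December has 31 days; it has five Tuesdays when Tuesday falls among the first (month-length − 28) days — i.e. when December 1 is one of Tuesday/Monday/Sunday.
December 1 by year: 2352:Mon✓ 2353:Tue✓ 2354:Wed 2355:Thu 2356:Sat 2357:Sun✓ 2358:Mon✓ 2359:Tue✓ 2360:Thu 2361:Fri 2362:Sat 2363:Sun✓ 2364:Tue✓ 2365:Wed 2366:Thu 2367:Fri
Years with five Tuesdays: 2352, 2353, 2357, 2358, 2359, 2363, 2364 → 7.

7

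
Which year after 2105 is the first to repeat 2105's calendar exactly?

Two years share a calendar iff Jan 1 falls on the same weekday and both are leap or both are common. 2105: Jan 1 is Thursday, common year.
2106: Jan 1 Friday, common
2107: Jan 1 Saturday, common
2108: Jan 1 Sunday, leap
2109: Jan 1 Tuesday, common
2110: Jan 1 Wednesday, common
2111: Jan 1 Thursday, common
2111 matches on both conditions.

2111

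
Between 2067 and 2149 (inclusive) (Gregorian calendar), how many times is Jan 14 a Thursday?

Track Jan 14's weekday year by year (advancing +1, or +2 across a Feb 29):
  2067: Fri  2068: Sat (+1)  2069: Mon (+2)  2070: Tue (+1)  2071: Wed (+1)
  2072: Thu (+1) ✓  2073: Sat (+2)  2074: Sun (+1)  2075: Mon (+1)  2076: Tue (+1)
  2077: Thu (+2) ✓  2078: Fri (+1)  2079: Sat (+1)  2080: Sun (+1)  … (55 more years) …
  2136: Sat (+1)  2137: Mon (+2)  2138: Tue (+1)  2139: Wed (+1)  2140: Thu (+1) ✓
  2141: Sat (+2)  2142: Sun (+1)  2143: Mon (+1)  2144: Tue (+1)  2145: Thu (+2) ✓
  2146: Fri (+1)  2147: Sat (+1)  2148: Sun (+1)  2149: Tue (+2)
Thursday years: 2072, 2077, 2083, 2094, 2100, 2106, 2112, 2117, 2123, 2134, 2140, 2145 — 12 in total.

12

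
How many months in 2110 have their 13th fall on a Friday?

1

Check the 13th of each month of 2110: Jan 13: Mon, Feb 13: Thu, Mar 13: Thu, Apr 13: Sun, May 13: Tue, Jun 13: Fri, Jul 13: Sun, Aug 13: Wed, Sep 13: Sat, Oct 13: Mon, Nov 13: Thu, Dec 13: Sat.
Friday occurs in June — 1 month.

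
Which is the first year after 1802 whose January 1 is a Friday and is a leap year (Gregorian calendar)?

1808

Jan 1 advances by 2 weekdays after a leap year and by 1 after a common year.
1802: Jan 1 is Friday.
1803: Saturday
1804: Sunday (leap)
1805: Tuesday
1806: Wednesday
1807: Thursday
1808: Friday (leap)
1808 begins on a Friday and is a leap year.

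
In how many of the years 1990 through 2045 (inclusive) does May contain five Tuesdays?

May has 31 days; it has five Tuesdays when Tuesday falls among the first (month-length − 28) days — i.e. when May 1 is one of Tuesday/Monday/Sunday.
May 1 by year: 1990:Tue✓ 1991:Wed 1992:Fri 1993:Sat 1994:Sun✓ 1995:Mon✓ 1996:Wed 1997:Thu 1998:Fri 1999:Sat 2000:Mon✓ 2001:Tue✓ 2002:Wed 2003:Thu 2004:Sat …(26 more)… 2031:Thu 2032:Sat 2033:Sun✓ 2034:Mon✓ 2035:Tue✓ 2036:Thu 2037:Fri 2038:Sat 2039:Sun✓ 2040:Tue✓ 2041:Wed 2042:Thu 2043:Fri 2044:Sun✓ 2045:Mon✓
Years with five Tuesdays: 1990, 1994, 1995, 2000, 2001, 2005, 2006, 2007, 2011, 2012, 2016, 2017, 2018, 2022, 2023, 2028, 2029, 2033, 2034, 2035, 2039, 2040, 2044, 2045 → 24.

24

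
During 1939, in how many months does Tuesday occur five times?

4

A month of length L has five Tuesdays iff its first Tuesday is on day ≤ L−28 (so day 1–3 in a 31-day month, 1–2 in a 30-day month, day 1 in a leap February).
Checking each month of 1939: Jan starts Sun (31d) ✓; Feb starts Wed (28d); Mar starts Wed (31d); Apr starts Sat (30d); May starts Mon (31d) ✓; Jun starts Thu (30d); Jul starts Sat (31d); Aug starts Tue (31d) ✓; Sep starts Fri (30d); Oct starts Sun (31d) ✓; Nov starts Wed (30d); Dec starts Fri (31d).
Five-Tuesday months: January, May, August, October → 4.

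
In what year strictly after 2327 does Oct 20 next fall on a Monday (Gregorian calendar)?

From one year to the next, a fixed date's weekday advances by 1, or by 2 when a Feb 29 lies between the two dates.
2327: October 20 is Thursday.
2328: Saturday (+2)
2329: Sunday (+1)
2330: Monday (+1)
Oct 20 falls on a Monday in 2330.

2330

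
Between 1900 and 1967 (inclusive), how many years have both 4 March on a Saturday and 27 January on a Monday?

Check each year's weekday for 4 March and 27 January:
  1900: Sun/Sat  1901: Mon/Sun  1902: Tue/Mon  1903: Wed/Tue  1904: Fri/Wed  1905: Sat/Fri  1906: Sun/Sat  1907: Mon/Sun  1908: Wed/Mon  1909: Thu/Wed  1910: Fri/Thu  1911: Sat/Fri  1912: Mon/Sat  1913: Tue/Mon  …(40 more)…  1954: Thu/Wed  1955: Fri/Thu  1956: Sun/Fri  1957: Mon/Sun  1958: Tue/Mon  1959: Wed/Tue  1960: Fri/Wed  1961: Sat/Fri  1962: Sun/Sat  1963: Mon/Sun  1964: Wed/Mon  1965: Thu/Wed  1966: Fri/Thu  1967: Sat/Fri
Both conditions hold in: no year — 0.

0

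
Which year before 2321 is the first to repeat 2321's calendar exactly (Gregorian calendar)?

2310

Two years share a calendar iff Jan 1 falls on the same weekday and both are leap or both are common. 2321: Jan 1 is Saturday, common year.
2320: Jan 1 Thursday, leap
2319: Jan 1 Wednesday, common
2318: Jan 1 Tuesday, common
2317: Jan 1 Monday, common
2316: Jan 1 Saturday, leap
2315: Jan 1 Friday, common
2314: Jan 1 Thursday, common
2313: Jan 1 Wednesday, common
2312: Jan 1 Monday, leap
2311: Jan 1 Sunday, common
2310: Jan 1 Saturday, common
2310 matches on both conditions.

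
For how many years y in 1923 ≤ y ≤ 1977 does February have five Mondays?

2

February has 28 days (29 in leap years); it has five Mondays when Monday falls among the first (month-length − 28) days — i.e. when February 1 is Monday in a leap year (never in a common year).
February 1 by year: 1923:Thu 1924:Fri 1925:Sun 1926:Mon 1927:Tue 1928:Wed 1929:Fri 1930:Sat 1931:Sun 1932:Mon✓ 1933:Wed 1934:Thu 1935:Fri 1936:Sat 1937:Mon …(25 more)… 1963:Fri 1964:Sat 1965:Mon 1966:Tue 1967:Wed 1968:Thu 1969:Sat 1970:Sun 1971:Mon 1972:Tue 1973:Thu 1974:Fri 1975:Sat 1976:Sun 1977:Tue
Years with five Mondays: 1932, 1960 → 2.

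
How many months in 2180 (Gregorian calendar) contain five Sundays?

A month of length L has five Sundays iff its first Sunday is on day ≤ L−28 (so day 1–3 in a 31-day month, 1–2 in a 30-day month, day 1 in a leap February).
Checking each month of 2180: Jan starts Sat (31d) ✓; Feb starts Tue (29d); Mar starts Wed (31d); Apr starts Sat (30d) ✓; May starts Mon (31d); Jun starts Thu (30d); Jul starts Sat (31d) ✓; Aug starts Tue (31d); Sep starts Fri (30d); Oct starts Sun (31d) ✓; Nov starts Wed (30d); Dec starts Fri (31d) ✓.
Five-Sunday months: January, April, July, October, December → 5.

5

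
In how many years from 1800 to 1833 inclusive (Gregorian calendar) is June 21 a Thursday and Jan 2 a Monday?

Check each year's weekday for June 21 and Jan 2:
  1800: Sat/Thu  1801: Sun/Fri  1802: Mon/Sat  1803: Tue/Sun  1804: Thu/Mon ✓  1805: Fri/Wed  1806: Sat/Thu  1807: Sun/Fri  1808: Tue/Sat  1809: Wed/Mon  1810: Thu/Tue  1811: Fri/Wed  1812: Sun/Thu  1813: Mon/Sat  …(6 more)…  1820: Wed/Sun  1821: Thu/Tue  1822: Fri/Wed  1823: Sat/Thu  1824: Mon/Fri  1825: Tue/Sun  1826: Wed/Mon  1827: Thu/Tue  1828: Sat/Wed  1829: Sun/Fri  1830: Mon/Sat  1831: Tue/Sun  1832: Thu/Mon ✓  1833: Fri/Wed
Both conditions hold in: 1804, 1832 — 2.

2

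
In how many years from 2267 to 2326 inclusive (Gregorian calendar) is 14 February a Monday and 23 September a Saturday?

2

Check each year's weekday for 14 February and 23 September:
  2267: Thu/Mon  2268: Fri/Wed  2269: Sun/Thu  2270: Mon/Fri  2271: Tue/Sat  2272: Wed/Mon  2273: Fri/Tue  2274: Sat/Wed  2275: Sun/Thu  2276: Mon/Sat ✓  2277: Wed/Sun  2278: Thu/Mon  2279: Fri/Tue  2280: Sat/Thu  …(32 more)…  2313: Fri/Tue  2314: Sat/Wed  2315: Sun/Thu  2316: Mon/Sat ✓  2317: Wed/Sun  2318: Thu/Mon  2319: Fri/Tue  2320: Sat/Thu  2321: Mon/Fri  2322: Tue/Sat  2323: Wed/Sun  2324: Thu/Tue  2325: Sat/Wed  2326: Sun/Thu
Both conditions hold in: 2276, 2316 — 2.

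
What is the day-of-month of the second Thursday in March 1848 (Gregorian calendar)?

March 1, 1848 is a Wednesday, so the first Thursday is the 2nd.
The second Thursday is 2 + 7 = 9.

9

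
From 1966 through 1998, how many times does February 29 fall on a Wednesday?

Leap years in 1966–1998: 8 of them.
Feb 29 weekday advances by 5 (mod 7) from one leap year to the next four years later (or differs when a century non-leap intervenes).
Leap-day weekdays: 1968:Thu 1972:Tue 1976:Sun 1980:Fri 1984:Wed✓ 1988:Mon 1992:Sat 1996:Thu
Wednesday: 1984 → 1.

1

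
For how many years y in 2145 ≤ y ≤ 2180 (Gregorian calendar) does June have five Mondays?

June has 30 days; it has five Mondays when Monday falls among the first (month-length − 28) days — i.e. when June 1 is one of Monday/Sunday.
June 1 by year: 2145:Tue 2146:Wed 2147:Thu 2148:Sat 2149:Sun✓ 2150:Mon✓ 2151:Tue 2152:Thu 2153:Fri 2154:Sat 2155:Sun✓ 2156:Tue 2157:Wed 2158:Thu 2159:Fri …(6 more)… 2166:Sun✓ 2167:Mon✓ 2168:Wed 2169:Thu 2170:Fri 2171:Sat 2172:Mon✓ 2173:Tue 2174:Wed 2175:Thu 2176:Sat 2177:Sun✓ 2178:Mon✓ 2179:Tue 2180:Thu
Years with five Mondays: 2149, 2150, 2155, 2160, 2161, 2166, 2167, 2172, 2177, 2178 → 10.

10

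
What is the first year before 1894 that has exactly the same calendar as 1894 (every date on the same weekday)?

1883

Two years share a calendar iff Jan 1 falls on the same weekday and both are leap or both are common. 1894: Jan 1 is Monday, common year.
1893: Jan 1 Sunday, common
1892: Jan 1 Friday, leap
1891: Jan 1 Thursday, common
1890: Jan 1 Wednesday, common
1889: Jan 1 Tuesday, common
1888: Jan 1 Sunday, leap
1887: Jan 1 Saturday, common
1886: Jan 1 Friday, common
1885: Jan 1 Thursday, common
1884: Jan 1 Tuesday, leap
1883: Jan 1 Monday, common
1883 matches on both conditions.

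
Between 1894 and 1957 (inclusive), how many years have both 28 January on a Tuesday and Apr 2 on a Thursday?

Check each year's weekday for 28 January and Apr 2:
  1894: Sun/Mon  1895: Mon/Tue  1896: Tue/Thu ✓  1897: Thu/Fri  1898: Fri/Sat  1899: Sat/Sun  1900: Sun/Mon  1901: Mon/Tue  1902: Tue/Wed  1903: Wed/Thu  1904: Thu/Sat  1905: Sat/Sun  1906: Sun/Mon  1907: Mon/Tue  …(36 more)…  1944: Fri/Sun  1945: Sun/Mon  1946: Mon/Tue  1947: Tue/Wed  1948: Wed/Fri  1949: Fri/Sat  1950: Sat/Sun  1951: Sun/Mon  1952: Mon/Wed  1953: Wed/Thu  1954: Thu/Fri  1955: Fri/Sat  1956: Sat/Mon  1957: Mon/Tue
Both conditions hold in: 1896, 1908, 1936 — 3.

3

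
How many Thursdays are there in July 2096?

July 2096 has 31 days and begins on Sunday.
The first Thursday is July 5.
Thursdays fall on 5, 12, 19, 26 — that's 4.

4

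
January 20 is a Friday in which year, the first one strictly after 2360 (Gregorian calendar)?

2361

From one year to the next, a fixed date's weekday advances by 1, or by 2 when a Feb 29 lies between the two dates.
2360: January 20 is Wednesday.
2361: Friday (+2)
January 20 falls on a Friday in 2361.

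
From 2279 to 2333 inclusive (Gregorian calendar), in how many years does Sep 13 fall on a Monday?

Track Sep 13's weekday year by year (advancing +1, or +2 across a Feb 29):
  2279: Sat  2280: Mon (+2) ✓  2281: Tue (+1)  2282: Wed (+1)  2283: Thu (+1)
  2284: Sat (+2)  2285: Sun (+1)  2286: Mon (+1) ✓  2287: Tue (+1)  2288: Thu (+2)
  2289: Fri (+1)  2290: Sat (+1)  2291: Sun (+1)  2292: Tue (+2)  … (27 more years) …
  2320: Mon (+2) ✓  2321: Tue (+1)  2322: Wed (+1)  2323: Thu (+1)  2324: Sat (+2)
  2325: Sun (+1)  2326: Mon (+1) ✓  2327: Tue (+1)  2328: Thu (+2)  2329: Fri (+1)
  2330: Sat (+1)  2331: Sun (+1)  2332: Tue (+2)  2333: Wed (+1)
Monday years: 2280, 2286, 2297, 2309, 2315, 2320, 2326 — 7 in total.

7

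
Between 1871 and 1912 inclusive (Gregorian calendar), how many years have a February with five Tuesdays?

February has 28 days (29 in leap years); it has five Tuesdays when Tuesday falls among the first (month-length − 28) days — i.e. when February 1 is Tuesday in a leap year (never in a common year).
February 1 by year: 1871:Wed 1872:Thu 1873:Sat 1874:Sun 1875:Mon 1876:Tue✓ 1877:Thu 1878:Fri 1879:Sat 1880:Sun 1881:Tue 1882:Wed 1883:Thu 1884:Fri 1885:Sun …(12 more)… 1898:Tue 1899:Wed 1900:Thu 1901:Fri 1902:Sat 1903:Sun 1904:Mon 1905:Wed 1906:Thu 1907:Fri 1908:Sat 1909:Mon 1910:Tue 1911:Wed 1912:Thu
Years with five Tuesdays: 1876 → 1.

1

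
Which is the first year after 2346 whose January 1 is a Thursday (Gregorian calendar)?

Jan 1 advances by 2 weekdays after a leap year and by 1 after a common year.
2346: Jan 1 is Tuesday.
2347: Wednesday
2348: Thursday (leap)
2348 begins on a Thursday

2348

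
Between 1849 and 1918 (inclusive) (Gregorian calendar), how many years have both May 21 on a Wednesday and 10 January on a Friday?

Check each year's weekday for May 21 and 10 January:
  1849: Mon/Wed  1850: Tue/Thu  1851: Wed/Fri ✓  1852: Fri/Sat  1853: Sat/Mon  1854: Sun/Tue  1855: Mon/Wed  1856: Wed/Thu  1857: Thu/Sat  1858: Fri/Sun  1859: Sat/Mon  1860: Mon/Tue  1861: Tue/Thu  1862: Wed/Fri ✓  …(42 more)…  1905: Sun/Tue  1906: Mon/Wed  1907: Tue/Thu  1908: Thu/Fri  1909: Fri/Sun  1910: Sat/Mon  1911: Sun/Tue  1912: Tue/Wed  1913: Wed/Fri ✓  1914: Thu/Sat  1915: Fri/Sun  1916: Sun/Mon  1917: Mon/Wed  1918: Tue/Thu
Both conditions hold in: 1851, 1862, 1873, 1879, 1890, 1902, 1913 — 7.

7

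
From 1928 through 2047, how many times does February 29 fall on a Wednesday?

Leap years in 1928–2047: 30 of them.
Feb 29 weekday advances by 5 (mod 7) from one leap year to the next four years later (or differs when a century non-leap intervenes).
Leap-day weekdays: 1928:Wed✓ 1932:Mon 1936:Sat 1940:Thu 1944:Tue 1948:Sun 1952:Fri 1956:Wed✓ 1960:Mon 1964:Sat 1968:Thu 1972:Tue 1976:Sun …(4 more)… 1996:Thu 2000:Tue 2004:Sun 2008:Fri 2012:Wed✓ 2016:Mon 2020:Sat 2024:Thu 2028:Tue 2032:Sun 2036:Fri 2040:Wed✓ 2044:Mon
Wednesday: 1928, 1956, 1984, 2012, 2040 → 5.

5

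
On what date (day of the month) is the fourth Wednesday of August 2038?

25

August 1, 2038 is a Sunday, so the first Wednesday is the 4th.
The fourth Wednesday is 4 + 21 = 25.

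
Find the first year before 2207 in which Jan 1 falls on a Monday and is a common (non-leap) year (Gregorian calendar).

Jan 1 advances by 2 weekdays after a leap year and by 1 after a common year.
2207: Jan 1 is Thursday.
2206: Wednesday
2205: Tuesday
2204: Sunday (leap)
2203: Saturday
2202: Friday
2201: Thursday
2200: Wednesday
2199: Tuesday
2198: Monday
2198 begins on a Monday and is a common year.

2198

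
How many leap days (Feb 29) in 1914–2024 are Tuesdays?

Leap years in 1914–2024: 28 of them.
Feb 29 weekday advances by 5 (mod 7) from one leap year to the next four years later (or differs when a century non-leap intervenes).
Leap-day weekdays: 1916:Tue✓ 1920:Sun 1924:Fri 1928:Wed 1932:Mon 1936:Sat 1940:Thu 1944:Tue✓ 1948:Sun 1952:Fri 1956:Wed 1960:Mon 1964:Sat 1968:Thu 1972:Tue✓ 1976:Sun 1980:Fri 1984:Wed 1988:Mon 1992:Sat 1996:Thu 2000:Tue✓ 2004:Sun 2008:Fri 2012:Wed 2016:Mon 2020:Sat 2024:Thu
Tuesday: 1916, 1944, 1972, 2000 → 4.

4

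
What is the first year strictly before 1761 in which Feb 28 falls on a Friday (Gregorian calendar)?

From one year to the next, a fixed date's weekday advances by 1, or by 2 when a Feb 29 lies between the two dates.
1761: February 28 is Saturday.
1760: Thursday (−2)
1759: Wednesday (−1)
1758: Tuesday (−1)
1757: Monday (−1)
1756: Saturday (−2)
1755: Friday (−1)
Feb 28 falls on a Friday in 1755.

1755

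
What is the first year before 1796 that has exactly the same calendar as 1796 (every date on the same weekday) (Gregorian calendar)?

1768

Two years share a calendar iff Jan 1 falls on the same weekday and both are leap or both are common. 1796: Jan 1 is Friday, leap year.
1795: Jan 1 Thursday, common
1794: Jan 1 Wednesday, common
1793: Jan 1 Tuesday, common
1792: Jan 1 Sunday, leap
1791: Jan 1 Saturday, common
1790: Jan 1 Friday, common
1789: Jan 1 Thursday, common
1788: Jan 1 Tuesday, leap
1787: Jan 1 Monday, common
1786: Jan 1 Sunday, common
1785: Jan 1 Saturday, common
1784: Jan 1 Thursday, leap
1783: Jan 1 Wednesday, common
1782: Jan 1 Tuesday, common
1781: Jan 1 Monday, common
1780: Jan 1 Saturday, leap
1779: Jan 1 Friday, common
1778: Jan 1 Thursday, common
1777: Jan 1 Wednesday, common
1776: Jan 1 Monday, leap
1775: Jan 1 Sunday, common
1774: Jan 1 Saturday, common
1773: Jan 1 Friday, common
1772: Jan 1 Wednesday, leap
1771: Jan 1 Tuesday, common
1770: Jan 1 Monday, common
1769: Jan 1 Sunday, common
1768: Jan 1 Friday, leap
1768 matches on both conditions.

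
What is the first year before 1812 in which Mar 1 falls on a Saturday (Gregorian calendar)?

From one year to the next, a fixed date's weekday advances by 1, or by 2 when a Feb 29 lies between the two dates.
1812: March 1 is Sunday.
1811: Friday (−2)
1810: Thursday (−1)
1809: Wednesday (−1)
1808: Tuesday (−1)
1807: Sunday (−2)
1806: Saturday (−1)
Mar 1 falls on a Saturday in 1806.

1806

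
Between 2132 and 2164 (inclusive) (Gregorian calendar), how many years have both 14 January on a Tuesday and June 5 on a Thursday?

3

Check each year's weekday for 14 January and June 5:
  2132: Mon/Thu  2133: Wed/Fri  2134: Thu/Sat  2135: Fri/Sun  2136: Sat/Tue  2137: Mon/Wed  2138: Tue/Thu ✓  2139: Wed/Fri  2140: Thu/Sun  2141: Sat/Mon  2142: Sun/Tue  2143: Mon/Wed  2144: Tue/Fri  2145: Thu/Sat  …(5 more)…  2151: Thu/Sat  2152: Fri/Mon  2153: Sun/Tue  2154: Mon/Wed  2155: Tue/Thu ✓  2156: Wed/Sat  2157: Fri/Sun  2158: Sat/Mon  2159: Sun/Tue  2160: Mon/Thu  2161: Wed/Fri  2162: Thu/Sat  2163: Fri/Sun  2164: Sat/Tue
Both conditions hold in: 2138, 2149, 2155 — 3.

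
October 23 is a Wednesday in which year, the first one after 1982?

1985

From one year to the next, a fixed date's weekday advances by 1, or by 2 when a Feb 29 lies between the two dates.
1982: October 23 is Saturday.
1983: Sunday (+1)
1984: Tuesday (+2)
1985: Wednesday (+1)
October 23 falls on a Wednesday in 1985.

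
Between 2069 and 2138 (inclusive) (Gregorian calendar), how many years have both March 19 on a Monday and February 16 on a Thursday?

Check each year's weekday for March 19 and February 16:
  2069: Tue/Sat  2070: Wed/Sun  2071: Thu/Mon  2072: Sat/Tue  2073: Sun/Thu  2074: Mon/Fri  2075: Tue/Sat  2076: Thu/Sun  2077: Fri/Tue  2078: Sat/Wed  2079: Sun/Thu  2080: Tue/Fri  2081: Wed/Sun  2082: Thu/Mon  …(42 more)…  2125: Mon/Fri  2126: Tue/Sat  2127: Wed/Sun  2128: Fri/Mon  2129: Sat/Wed  2130: Sun/Thu  2131: Mon/Fri  2132: Wed/Sat  2133: Thu/Mon  2134: Fri/Tue  2135: Sat/Wed  2136: Mon/Thu ✓  2137: Tue/Sat  2138: Wed/Sun
Both conditions hold in: 2096, 2108, 2136 — 3.

3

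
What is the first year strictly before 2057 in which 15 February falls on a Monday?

2055

From one year to the next, a fixed date's weekday advances by 1, or by 2 when a Feb 29 lies between the two dates.
2057: February 15 is Thursday.
2056: Tuesday (−2)
2055: Monday (−1)
15 February falls on a Monday in 2055.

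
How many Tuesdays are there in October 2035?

October 2035 has 31 days and begins on Monday.
The first Tuesday is October 2.
Tuesdays fall on 2, 9, 16, 23, 30 — that's 5.

5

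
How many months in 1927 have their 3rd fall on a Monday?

2

Check the 3rd of each month of 1927: Jan 3: Mon, Feb 3: Thu, Mar 3: Thu, Apr 3: Sun, May 3: Tue, Jun 3: Fri, Jul 3: Sun, Aug 3: Wed, Sep 3: Sat, Oct 3: Mon, Nov 3: Thu, Dec 3: Sat.
Monday occurs in January, October — 2 months.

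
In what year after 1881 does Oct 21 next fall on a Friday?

1887

From one year to the next, a fixed date's weekday advances by 1, or by 2 when a Feb 29 lies between the two dates.
1881: October 21 is Friday.
1882: Saturday (+1)
1883: Sunday (+1)
1884: Tuesday (+2)
1885: Wednesday (+1)
1886: Thursday (+1)
1887: Friday (+1)
Oct 21 falls on a Friday in 1887.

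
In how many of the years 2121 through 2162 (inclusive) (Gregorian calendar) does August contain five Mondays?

18

August has 31 days; it has five Mondays when Monday falls among the first (month-length − 28) days — i.e. when August 1 is one of Monday/Sunday/Saturday.
August 1 by year: 2121:Fri 2122:Sat✓ 2123:Sun✓ 2124:Tue 2125:Wed 2126:Thu 2127:Fri 2128:Sun✓ 2129:Mon✓ 2130:Tue 2131:Wed 2132:Fri 2133:Sat✓ 2134:Sun✓ 2135:Mon✓ …(12 more)… 2148:Thu 2149:Fri 2150:Sat✓ 2151:Sun✓ 2152:Tue 2153:Wed 2154:Thu 2155:Fri 2156:Sun✓ 2157:Mon✓ 2158:Tue 2159:Wed 2160:Fri 2161:Sat✓ 2162:Sun✓
Years with five Mondays: 2122, 2123, 2128, 2129, 2133, 2134, 2135, 2139, 2140, 2144, 2145, 2146, 2150, 2151, 2156, 2157, 2161, 2162 → 18.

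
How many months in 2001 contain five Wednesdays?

A month of length L has five Wednesdays iff its first Wednesday is on day ≤ L−28 (so day 1–3 in a 31-day month, 1–2 in a 30-day month, day 1 in a leap February).
Checking each month of 2001: Jan starts Mon (31d) ✓; Feb starts Thu (28d); Mar starts Thu (31d); Apr starts Sun (30d); May starts Tue (31d) ✓; Jun starts Fri (30d); Jul starts Sun (31d); Aug starts Wed (31d) ✓; Sep starts Sat (30d); Oct starts Mon (31d) ✓; Nov starts Thu (30d); Dec starts Sat (31d).
Five-Wednesday months: January, May, August, October → 4.

4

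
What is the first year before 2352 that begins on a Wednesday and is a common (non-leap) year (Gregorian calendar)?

2347

Jan 1 advances by 2 weekdays after a leap year and by 1 after a common year.
2352: Jan 1 is Tuesday (leap).
2351: Monday
2350: Sunday
2349: Saturday
2348: Thursday (leap)
2347: Wednesday
2347 begins on a Wednesday and is a common year.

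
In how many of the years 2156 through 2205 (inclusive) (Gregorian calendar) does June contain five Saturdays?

15

June has 30 days; it has five Saturdays when Saturday falls among the first (month-length − 28) days — i.e. when June 1 is one of Saturday/Friday.
June 1 by year: 2156:Tue 2157:Wed 2158:Thu 2159:Fri✓ 2160:Sun 2161:Mon 2162:Tue 2163:Wed 2164:Fri✓ 2165:Sat✓ 2166:Sun 2167:Mon 2168:Wed 2169:Thu 2170:Fri✓ …(20 more)… 2191:Wed 2192:Fri✓ 2193:Sat✓ 2194:Sun 2195:Mon 2196:Wed 2197:Thu 2198:Fri✓ 2199:Sat✓ 2200:Sun 2201:Mon 2202:Tue 2203:Wed 2204:Fri✓ 2205:Sat✓
Years with five Saturdays: 2159, 2164, 2165, 2170, 2171, 2176, 2181, 2182, 2187, 2192, 2193, 2198, 2199, 2204, 2205 → 15.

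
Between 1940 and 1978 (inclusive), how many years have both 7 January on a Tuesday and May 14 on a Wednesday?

Check each year's weekday for 7 January and May 14:
  1940: Sun/Tue  1941: Tue/Wed ✓  1942: Wed/Thu  1943: Thu/Fri  1944: Fri/Sun  1945: Sun/Mon  1946: Mon/Tue  1947: Tue/Wed ✓  1948: Wed/Fri  1949: Fri/Sat  1950: Sat/Sun  1951: Sun/Mon  1952: Mon/Wed  1953: Wed/Thu  …(11 more)…  1965: Thu/Fri  1966: Fri/Sat  1967: Sat/Sun  1968: Sun/Tue  1969: Tue/Wed ✓  1970: Wed/Thu  1971: Thu/Fri  1972: Fri/Sun  1973: Sun/Mon  1974: Mon/Tue  1975: Tue/Wed ✓  1976: Wed/Fri  1977: Fri/Sat  1978: Sat/Sun
Both conditions hold in: 1941, 1947, 1958, 1969, 1975 — 5.

5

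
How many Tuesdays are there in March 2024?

March 2024 has 31 days and begins on Friday.
The first Tuesday is March 5.
Tuesdays fall on 5, 12, 19, 26 — that's 4.

4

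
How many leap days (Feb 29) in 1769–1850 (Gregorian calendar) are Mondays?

Leap years in 1769–1850: 19 of them.
Feb 29 weekday advances by 5 (mod 7) from one leap year to the next four years later (or differs when a century non-leap intervenes).
Leap-day weekdays: 1772:Sat 1776:Thu 1780:Tue 1784:Sun 1788:Fri 1792:Wed 1796:Mon✓ 1804:Wed 1808:Mon✓ 1812:Sat 1816:Thu 1820:Tue 1824:Sun 1828:Fri 1832:Wed 1836:Mon✓ 1840:Sat 1844:Thu 1848:Tue
Monday: 1796, 1808, 1836 → 3.

3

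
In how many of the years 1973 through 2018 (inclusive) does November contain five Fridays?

14

November has 30 days; it has five Fridays when Friday falls among the first (month-length − 28) days — i.e. when November 1 is one of Friday/Thursday.
November 1 by year: 1973:Thu✓ 1974:Fri✓ 1975:Sat 1976:Mon 1977:Tue 1978:Wed 1979:Thu✓ 1980:Sat 1981:Sun 1982:Mon 1983:Tue 1984:Thu✓ 1985:Fri✓ 1986:Sat 1987:Sun …(16 more)… 2004:Mon 2005:Tue 2006:Wed 2007:Thu✓ 2008:Sat 2009:Sun 2010:Mon 2011:Tue 2012:Thu✓ 2013:Fri✓ 2014:Sat 2015:Sun 2016:Tue 2017:Wed 2018:Thu✓
Years with five Fridays: 1973, 1974, 1979, 1984, 1985, 1990, 1991, 1996, 2001, 2002, 2007, 2012, 2013, 2018 → 14.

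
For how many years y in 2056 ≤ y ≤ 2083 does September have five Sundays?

8

September has 30 days; it has five Sundays when Sunday falls among the first (month-length − 28) days — i.e. when September 1 is one of Sunday/Saturday.
September 1 by year: 2056:Fri 2057:Sat✓ 2058:Sun✓ 2059:Mon 2060:Wed 2061:Thu 2062:Fri 2063:Sat✓ 2064:Mon 2065:Tue 2066:Wed 2067:Thu 2068:Sat✓ 2069:Sun✓ 2070:Mon 2071:Tue 2072:Thu 2073:Fri 2074:Sat✓ 2075:Sun✓ 2076:Tue 2077:Wed 2078:Thu 2079:Fri 2080:Sun✓ 2081:Mon 2082:Tue 2083:Wed
Years with five Sundays: 2057, 2058, 2063, 2068, 2069, 2074, 2075, 2080 → 8.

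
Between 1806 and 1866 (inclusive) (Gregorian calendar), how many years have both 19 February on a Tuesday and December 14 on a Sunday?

Check each year's weekday for 19 February and December 14:
  1806: Wed/Sun  1807: Thu/Mon  1808: Fri/Wed  1809: Sun/Thu  1810: Mon/Fri  1811: Tue/Sat  1812: Wed/Mon  1813: Fri/Tue  1814: Sat/Wed  1815: Sun/Thu  1816: Mon/Sat  1817: Wed/Sun  1818: Thu/Mon  1819: Fri/Tue  …(33 more)…  1853: Sat/Wed  1854: Sun/Thu  1855: Mon/Fri  1856: Tue/Sun ✓  1857: Thu/Mon  1858: Fri/Tue  1859: Sat/Wed  1860: Sun/Fri  1861: Tue/Sat  1862: Wed/Sun  1863: Thu/Mon  1864: Fri/Wed  1865: Sun/Thu  1866: Mon/Fri
Both conditions hold in: 1828, 1856 — 2.

2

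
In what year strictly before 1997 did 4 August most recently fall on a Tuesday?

1992

From one year to the next, a fixed date's weekday advances by 1, or by 2 when a Feb 29 lies between the two dates.
1997: August 4 is Monday.
1996: Sunday (−1)
1995: Friday (−2)
1994: Thursday (−1)
1993: Wednesday (−1)
1992: Tuesday (−1)
4 August falls on a Tuesday in 1992.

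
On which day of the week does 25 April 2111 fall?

Saturday

January 1, 2111 is a Thursday.
April 25 is day 115 of the year, i.e. 114 days after Jan 1.
114 mod 7 = 2, so advance 2 weekdays from Thursday: Saturday.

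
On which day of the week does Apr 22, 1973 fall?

Sunday

January 1, 1973 is a Monday.
April 22 is day 112 of the year, i.e. 111 days after Jan 1.
111 mod 7 = 6, so advance 6 weekdays from Monday: Sunday.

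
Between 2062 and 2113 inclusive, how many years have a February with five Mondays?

February has 28 days (29 in leap years); it has five Mondays when Monday falls among the first (month-length − 28) days — i.e. when February 1 is Monday in a leap year (never in a common year).
February 1 by year: 2062:Wed 2063:Thu 2064:Fri 2065:Sun 2066:Mon 2067:Tue 2068:Wed 2069:Fri 2070:Sat 2071:Sun 2072:Mon✓ 2073:Wed 2074:Thu 2075:Fri 2076:Sat …(22 more)… 2099:Sun 2100:Mon 2101:Tue 2102:Wed 2103:Thu 2104:Fri 2105:Sun 2106:Mon 2107:Tue 2108:Wed 2109:Fri 2110:Sat 2111:Sun 2112:Mon✓ 2113:Wed
Years with five Mondays: 2072, 2112 → 2.

2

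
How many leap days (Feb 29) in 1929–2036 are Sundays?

Leap years in 1929–2036: 27 of them.
Feb 29 weekday advances by 5 (mod 7) from one leap year to the next four years later (or differs when a century non-leap intervenes).
Leap-day weekdays: 1932:Mon 1936:Sat 1940:Thu 1944:Tue 1948:Sun✓ 1952:Fri 1956:Wed 1960:Mon 1964:Sat 1968:Thu 1972:Tue 1976:Sun✓ 1980:Fri 1984:Wed 1988:Mon 1992:Sat 1996:Thu 2000:Tue 2004:Sun✓ 2008:Fri 2012:Wed 2016:Mon 2020:Sat 2024:Thu 2028:Tue 2032:Sun✓ 2036:Fri
Sunday: 1948, 1976, 2004, 2032 → 4.

4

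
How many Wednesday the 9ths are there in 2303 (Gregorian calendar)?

Check the 9th of each month of 2303: Jan 9: Fri, Feb 9: Mon, Mar 9: Mon, Apr 9: Thu, May 9: Sat, Jun 9: Tue, Jul 9: Thu, Aug 9: Sun, Sep 9: Wed, Oct 9: Fri, Nov 9: Mon, Dec 9: Wed.
Wednesday occurs in September, December — 2 months.

2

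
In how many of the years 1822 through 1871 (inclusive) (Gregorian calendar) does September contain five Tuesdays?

September has 30 days; it has five Tuesdays when Tuesday falls among the first (month-length − 28) days — i.e. when September 1 is one of Tuesday/Monday.
September 1 by year: 1822:Sun 1823:Mon✓ 1824:Wed 1825:Thu 1826:Fri 1827:Sat 1828:Mon✓ 1829:Tue✓ 1830:Wed 1831:Thu 1832:Sat 1833:Sun 1834:Mon✓ 1835:Tue✓ 1836:Thu …(20 more)… 1857:Tue✓ 1858:Wed 1859:Thu 1860:Sat 1861:Sun 1862:Mon✓ 1863:Tue✓ 1864:Thu 1865:Fri 1866:Sat 1867:Sun 1868:Tue✓ 1869:Wed 1870:Thu 1871:Fri
Years with five Tuesdays: 1823, 1828, 1829, 1834, 1835, 1840, 1845, 1846, 1851, 1856, 1857, 1862, 1863, 1868 → 14.

14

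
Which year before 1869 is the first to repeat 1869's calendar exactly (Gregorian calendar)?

1858

Two years share a calendar iff Jan 1 falls on the same weekday and both are leap or both are common. 1869: Jan 1 is Friday, common year.
1868: Jan 1 Wednesday, leap
1867: Jan 1 Tuesday, common
1866: Jan 1 Monday, common
1865: Jan 1 Sunday, common
1864: Jan 1 Friday, leap
1863: Jan 1 Thursday, common
1862: Jan 1 Wednesday, common
1861: Jan 1 Tuesday, common
1860: Jan 1 Sunday, leap
1859: Jan 1 Saturday, common
1858: Jan 1 Friday, common
1858 matches on both conditions.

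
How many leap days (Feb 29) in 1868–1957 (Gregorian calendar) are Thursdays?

Leap years in 1868–1957: 22 of them.
Feb 29 weekday advances by 5 (mod 7) from one leap year to the next four years later (or differs when a century non-leap intervenes).
Leap-day weekdays: 1868:Sat 1872:Thu✓ 1876:Tue 1880:Sun 1884:Fri 1888:Wed 1892:Mon 1896:Sat 1904:Mon 1908:Sat 1912:Thu✓ 1916:Tue 1920:Sun 1924:Fri 1928:Wed 1932:Mon 1936:Sat 1940:Thu✓ 1944:Tue 1948:Sun 1952:Fri 1956:Wed
Thursday: 1872, 1912, 1940 → 3.

3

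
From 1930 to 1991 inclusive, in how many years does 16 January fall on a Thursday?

9

Track 16 January's weekday year by year (advancing +1, or +2 across a Feb 29):
  1930: Thu ✓  1931: Fri (+1)  1932: Sat (+1)  1933: Mon (+2)  1934: Tue (+1)
  1935: Wed (+1)  1936: Thu (+1) ✓  1937: Sat (+2)  1938: Sun (+1)  1939: Mon (+1)
  1940: Tue (+1)  1941: Thu (+2) ✓  1942: Fri (+1)  1943: Sat (+1)  … (34 more years) …
  1978: Mon (+1)  1979: Tue (+1)  1980: Wed (+1)  1981: Fri (+2)  1982: Sat (+1)
  1983: Sun (+1)  1984: Mon (+1)  1985: Wed (+2)  1986: Thu (+1) ✓  1987: Fri (+1)
  1988: Sat (+1)  1989: Mon (+2)  1990: Tue (+1)  1991: Wed (+1)
Thursday years: 1930, 1936, 1941, 1947, 1958, 1964, 1969, 1975, 1986 — 9 in total.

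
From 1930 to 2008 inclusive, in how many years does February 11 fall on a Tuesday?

12

Track February 11's weekday year by year (advancing +1, or +2 across a Feb 29):
  1930: Tue ✓  1931: Wed (+1)  1932: Thu (+1)  1933: Sat (+2)  1934: Sun (+1)
  1935: Mon (+1)  1936: Tue (+1) ✓  1937: Thu (+2)  1938: Fri (+1)  1939: Sat (+1)
  1940: Sun (+1)  1941: Tue (+2) ✓  1942: Wed (+1)  1943: Thu (+1)  … (51 more years) …
  1995: Sat (+1)  1996: Sun (+1)  1997: Tue (+2) ✓  1998: Wed (+1)  1999: Thu (+1)
  2000: Fri (+1)  2001: Sun (+2)  2002: Mon (+1)  2003: Tue (+1) ✓  2004: Wed (+1)
  2005: Fri (+2)  2006: Sat (+1)  2007: Sun (+1)  2008: Mon (+1)
Tuesday years: 1930, 1936, 1941, 1947, 1958, 1964, 1969, 1975, 1986, 1992, 1997, 2003 — 12 in total.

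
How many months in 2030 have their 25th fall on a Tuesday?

1

Check the 25th of each month of 2030: Jan 25: Fri, Feb 25: Mon, Mar 25: Mon, Apr 25: Thu, May 25: Sat, Jun 25: Tue, Jul 25: Thu, Aug 25: Sun, Sep 25: Wed, Oct 25: Fri, Nov 25: Mon, Dec 25: Wed.
Tuesday occurs in June — 1 month.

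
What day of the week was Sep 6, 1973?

Thursday

January 1, 1973 is a Monday.
September 6 is day 249 of the year, i.e. 248 days after Jan 1.
248 mod 7 = 3, so advance 3 weekdays from Monday: Thursday.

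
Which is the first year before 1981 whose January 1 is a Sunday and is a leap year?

Jan 1 advances by 2 weekdays after a leap year and by 1 after a common year.
1981: Jan 1 is Thursday.
1980: Tuesday (leap)
1979: Monday
1978: Sunday
1977: Saturday
1976: Thursday (leap)
1975: Wednesday
1974: Tuesday
1973: Monday
1972: Saturday (leap)
1971: Friday
1970: Thursday
1969: Wednesday
1968: Monday (leap)
1967: Sunday
1966: Saturday
1965: Friday
1964: Wednesday (leap)
1963: Tuesday
1962: Monday
1961: Sunday
1960: Friday (leap)
1959: Thursday
1958: Wednesday
1957: Tuesday
1956: Sunday (leap)
1956 begins on a Sunday and is a leap year.

1956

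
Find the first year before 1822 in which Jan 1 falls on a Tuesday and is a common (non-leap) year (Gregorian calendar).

Jan 1 advances by 2 weekdays after a leap year and by 1 after a common year.
1822: Jan 1 is Tuesday.
1821: Monday
1820: Saturday (leap)
1819: Friday
1818: Thursday
1817: Wednesday
1816: Monday (leap)
1815: Sunday
1814: Saturday
1813: Friday
1812: Wednesday (leap)
1811: Tuesday
1811 begins on a Tuesday and is a common year.

1811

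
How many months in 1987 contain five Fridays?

A month of length L has five Fridays iff its first Friday is on day ≤ L−28 (so day 1–3 in a 31-day month, 1–2 in a 30-day month, day 1 in a leap February).
Checking each month of 1987: Jan starts Thu (31d) ✓; Feb starts Sun (28d); Mar starts Sun (31d); Apr starts Wed (30d); May starts Fri (31d) ✓; Jun starts Mon (30d); Jul starts Wed (31d) ✓; Aug starts Sat (31d); Sep starts Tue (30d); Oct starts Thu (31d) ✓; Nov starts Sun (30d); Dec starts Tue (31d).
Five-Friday months: January, May, July, October → 4.

4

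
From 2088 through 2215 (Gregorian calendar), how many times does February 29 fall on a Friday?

Leap years in 2088–2215: 30 of them.
Feb 29 weekday advances by 5 (mod 7) from one leap year to the next four years later (or differs when a century non-leap intervenes).
Leap-day weekdays: 2088:Sun 2092:Fri✓ 2096:Wed 2104:Fri✓ 2108:Wed 2112:Mon 2116:Sat 2120:Thu 2124:Tue 2128:Sun 2132:Fri✓ 2136:Wed 2140:Mon …(4 more)… 2160:Fri✓ 2164:Wed 2168:Mon 2172:Sat 2176:Thu 2180:Tue 2184:Sun 2188:Fri✓ 2192:Wed 2196:Mon 2204:Wed 2208:Mon 2212:Sat
Friday: 2092, 2104, 2132, 2160, 2188 → 5.

5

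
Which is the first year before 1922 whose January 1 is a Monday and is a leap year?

Jan 1 advances by 2 weekdays after a leap year and by 1 after a common year.
1922: Jan 1 is Sunday.
1921: Saturday
1920: Thursday (leap)
1919: Wednesday
1918: Tuesday
1917: Monday
1916: Saturday (leap)
1915: Friday
1914: Thursday
1913: Wednesday
1912: Monday (leap)
1912 begins on a Monday and is a leap year.

1912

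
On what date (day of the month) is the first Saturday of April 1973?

April 1, 1973 is a Sunday, so the first Saturday is the 7th.
The first Saturday is 7 + 0 = 7.

7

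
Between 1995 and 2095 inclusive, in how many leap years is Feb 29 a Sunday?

Leap years in 1995–2095: 25 of them.
Feb 29 weekday advances by 5 (mod 7) from one leap year to the next four years later (or differs when a century non-leap intervenes).
Leap-day weekdays: 1996:Thu 2000:Tue 2004:Sun✓ 2008:Fri 2012:Wed 2016:Mon 2020:Sat 2024:Thu 2028:Tue 2032:Sun✓ 2036:Fri 2040:Wed 2044:Mon 2048:Sat 2052:Thu 2056:Tue 2060:Sun✓ 2064:Fri 2068:Wed 2072:Mon 2076:Sat 2080:Thu 2084:Tue 2088:Sun✓ 2092:Fri
Sunday: 2004, 2032, 2060, 2088 → 4.

4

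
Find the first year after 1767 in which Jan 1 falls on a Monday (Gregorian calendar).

Jan 1 advances by 2 weekdays after a leap year and by 1 after a common year.
1767: Jan 1 is Thursday.
1768: Friday (leap)
1769: Sunday
1770: Monday
1770 begins on a Monday

1770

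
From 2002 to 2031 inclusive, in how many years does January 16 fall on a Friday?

Track January 16's weekday year by year (advancing +1, or +2 across a Feb 29):
  2002: Wed  2003: Thu (+1)  2004: Fri (+1) ✓  2005: Sun (+2)  2006: Mon (+1)
  2007: Tue (+1)  2008: Wed (+1)  2009: Fri (+2) ✓  2010: Sat (+1)  2011: Sun (+1)
  2012: Mon (+1)  2013: Wed (+2)  2014: Thu (+1)  2015: Fri (+1) ✓  2016: Sat (+1)
  2017: Mon (+2)  2018: Tue (+1)  2019: Wed (+1)  2020: Thu (+1)  2021: Sat (+2)
  2022: Sun (+1)  2023: Mon (+1)  2024: Tue (+1)  2025: Thu (+2)  2026: Fri (+1) ✓
  2027: Sat (+1)  2028: Sun (+1)  2029: Tue (+2)  2030: Wed (+1)  2031: Thu (+1)
Friday years: 2004, 2009, 2015, 2026 — 4 in total.

4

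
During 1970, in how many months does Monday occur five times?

4

A month of length L has five Mondays iff its first Monday is on day ≤ L−28 (so day 1–3 in a 31-day month, 1–2 in a 30-day month, day 1 in a leap February).
Checking each month of 1970: Jan starts Thu (31d); Feb starts Sun (28d); Mar starts Sun (31d) ✓; Apr starts Wed (30d); May starts Fri (31d); Jun starts Mon (30d) ✓; Jul starts Wed (31d); Aug starts Sat (31d) ✓; Sep starts Tue (30d); Oct starts Thu (31d); Nov starts Sun (30d) ✓; Dec starts Tue (31d).
Five-Monday months: March, June, August, November → 4.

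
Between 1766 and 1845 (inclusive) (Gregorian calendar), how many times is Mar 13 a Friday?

12

Track Mar 13's weekday year by year (advancing +1, or +2 across a Feb 29):
  1766: Thu  1767: Fri (+1) ✓  1768: Sun (+2)  1769: Mon (+1)  1770: Tue (+1)
  1771: Wed (+1)  1772: Fri (+2) ✓  1773: Sat (+1)  1774: Sun (+1)  1775: Mon (+1)
  1776: Wed (+2)  1777: Thu (+1)  1778: Fri (+1) ✓  1779: Sat (+1)  … (52 more years) …
  1832: Tue (+2)  1833: Wed (+1)  1834: Thu (+1)  1835: Fri (+1) ✓  1836: Sun (+2)
  1837: Mon (+1)  1838: Tue (+1)  1839: Wed (+1)  1840: Fri (+2) ✓  1841: Sat (+1)
  1842: Sun (+1)  1843: Mon (+1)  1844: Wed (+2)  1845: Thu (+1)
Friday years: 1767, 1772, 1778, 1789, 1795, 1801, 1807, 1812, 1818, 1829, 1835, 1840 — 12 in total.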